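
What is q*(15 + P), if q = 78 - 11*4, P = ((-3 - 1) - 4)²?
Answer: 2686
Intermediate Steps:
P = 64 (P = (-4 - 4)² = (-8)² = 64)
q = 34 (q = 78 - 1*44 = 78 - 44 = 34)
q*(15 + P) = 34*(15 + 64) = 34*79 = 2686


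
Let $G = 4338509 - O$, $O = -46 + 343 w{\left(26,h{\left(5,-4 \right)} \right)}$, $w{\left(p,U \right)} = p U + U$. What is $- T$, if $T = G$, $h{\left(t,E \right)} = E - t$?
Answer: $-4421904$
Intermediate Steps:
$w{\left(p,U \right)} = U + U p$ ($w{\left(p,U \right)} = U p + U = U + U p$)
$O = -83395$ ($O = -46 + 343 \left(-4 - 5\right) \left(1 + 26\right) = -46 + 343 \left(-4 - 5\right) 27 = -46 + 343 \left(\left(-9\right) 27\right) = -46 + 343 \left(-243\right) = -46 - 83349 = -83395$)
$G = 4421904$ ($G = 4338509 - -83395 = 4338509 + 83395 = 4421904$)
$T = 4421904$
$- T = \left(-1\right) 4421904 = -4421904$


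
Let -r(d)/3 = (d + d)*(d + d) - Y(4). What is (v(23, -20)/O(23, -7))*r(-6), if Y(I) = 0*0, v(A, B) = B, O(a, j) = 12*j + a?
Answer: -8640/61 ≈ -141.64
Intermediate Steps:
O(a, j) = a + 12*j
Y(I) = 0
r(d) = -12*d² (r(d) = -3*((d + d)*(d + d) - 1*0) = -3*((2*d)*(2*d) + 0) = -3*(4*d² + 0) = -12*d²)
(v(23, -20)/O(23, -7))*r(-6) = (-20/(23 + 12*(-7)))*(-12*(-6)²) = (-20/(23 - 84))*(-12*36) = -20/(-61)*(-432) = -20*(-1/61)*(-432) = (20/61)*(-432) = -8640/61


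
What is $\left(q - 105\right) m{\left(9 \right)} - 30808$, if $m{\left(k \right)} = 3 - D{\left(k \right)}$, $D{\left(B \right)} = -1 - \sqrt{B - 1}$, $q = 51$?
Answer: $-31024 - 108 \sqrt{2} \approx -31177.0$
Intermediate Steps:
$D{\left(B \right)} = -1 - \sqrt{-1 + B}$
$m{\left(k \right)} = 4 + \sqrt{-1 + k}$ ($m{\left(k \right)} = 3 - \left(-1 - \sqrt{-1 + k}\right) = 3 + \left(1 + \sqrt{-1 + k}\right) = 4 + \sqrt{-1 + k}$)
$\left(q - 105\right) m{\left(9 \right)} - 30808 = \left(51 - 105\right) \left(4 + \sqrt{-1 + 9}\right) - 30808 = - 54 \left(4 + \sqrt{8}\right) - 30808 = - 54 \left(4 + 2 \sqrt{2}\right) - 30808 = \left(-216 - 108 \sqrt{2}\right) - 30808 = -31024 - 108 \sqrt{2}$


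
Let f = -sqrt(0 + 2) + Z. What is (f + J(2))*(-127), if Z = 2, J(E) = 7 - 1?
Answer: -1016 + 127*sqrt(2) ≈ -836.39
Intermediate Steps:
J(E) = 6
f = 2 - sqrt(2) (f = -sqrt(0 + 2) + 2 = -sqrt(2) + 2 = 2 - sqrt(2) ≈ 0.58579)
(f + J(2))*(-127) = ((2 - sqrt(2)) + 6)*(-127) = (8 - sqrt(2))*(-127) = -1016 + 127*sqrt(2)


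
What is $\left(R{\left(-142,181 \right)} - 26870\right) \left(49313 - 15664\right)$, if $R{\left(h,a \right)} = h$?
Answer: $-908926788$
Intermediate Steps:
$\left(R{\left(-142,181 \right)} - 26870\right) \left(49313 - 15664\right) = \left(-142 - 26870\right) \left(49313 - 15664\right) = \left(-27012\right) 33649 = -908926788$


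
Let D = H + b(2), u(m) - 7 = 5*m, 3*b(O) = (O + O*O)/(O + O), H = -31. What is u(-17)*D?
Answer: 2379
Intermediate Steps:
b(O) = (O + O²)/(6*O) (b(O) = ((O + O*O)/(O + O))/3 = ((O + O²)/((2*O)))/3 = ((O + O²)*(1/(2*O)))/3 = ((O + O²)/(2*O))/3 = (O + O²)/(6*O))
u(m) = 7 + 5*m
D = -61/2 (D = -31 + (⅙ + (⅙)*2) = -31 + (⅙ + ⅓) = -31 + ½ = -61/2 ≈ -30.500)
u(-17)*D = (7 + 5*(-17))*(-61/2) = (7 - 85)*(-61/2) = -78*(-61/2) = 2379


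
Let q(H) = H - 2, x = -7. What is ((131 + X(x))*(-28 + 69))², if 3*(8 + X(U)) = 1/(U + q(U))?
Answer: 58575132529/2304 ≈ 2.5423e+7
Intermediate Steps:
q(H) = -2 + H
X(U) = -8 + 1/(3*(-2 + 2*U)) (X(U) = -8 + 1/(3*(U + (-2 + U))) = -8 + 1/(3*(-2 + 2*U)))
((131 + X(x))*(-28 + 69))² = ((131 + (49 - 48*(-7))/(6*(-1 - 7)))*(-28 + 69))² = ((131 + (⅙)*(49 + 336)/(-8))*41)² = ((131 + (⅙)*(-⅛)*385)*41)² = ((131 - 385/48)*41)² = ((5903/48)*41)² = (242023/48)² = 58575132529/2304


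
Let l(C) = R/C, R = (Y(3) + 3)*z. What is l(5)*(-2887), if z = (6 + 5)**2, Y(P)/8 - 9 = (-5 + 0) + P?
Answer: -20610293/5 ≈ -4.1221e+6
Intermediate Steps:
Y(P) = 32 + 8*P (Y(P) = 72 + 8*((-5 + 0) + P) = 72 + 8*(-5 + P) = 72 + (-40 + 8*P) = 32 + 8*P)
z = 121 (z = 11**2 = 121)
R = 7139 (R = ((32 + 8*3) + 3)*121 = ((32 + 24) + 3)*121 = (56 + 3)*121 = 59*121 = 7139)
l(C) = 7139/C
l(5)*(-2887) = (7139/5)*(-2887) = -20610293/5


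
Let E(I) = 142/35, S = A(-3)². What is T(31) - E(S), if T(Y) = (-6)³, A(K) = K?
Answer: -7702/35 ≈ -220.06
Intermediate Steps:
T(Y) = -216
S = 9 (S = (-3)² = 9)
E(I) = 142/35 (E(I) = 142*(1/35) = 142/35)
T(31) - E(S) = -216 - 1*142/35 = -216 - 142/35 = -7702/35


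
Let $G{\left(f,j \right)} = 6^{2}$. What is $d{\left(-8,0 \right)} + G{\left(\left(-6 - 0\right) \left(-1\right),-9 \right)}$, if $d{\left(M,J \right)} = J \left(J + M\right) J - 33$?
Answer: $3$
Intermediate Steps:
$d{\left(M,J \right)} = -33 + J^{2} \left(J + M\right)$ ($d{\left(M,J \right)} = J^{2} \left(J + M\right) - 33 = -33 + J^{2} \left(J + M\right)$)
$G{\left(f,j \right)} = 36$
$d{\left(-8,0 \right)} + G{\left(\left(-6 - 0\right) \left(-1\right),-9 \right)} = \left(-33 + 0^{3} - 8 \cdot 0^{2}\right) + 36 = \left(-33 + 0 - 0\right) + 36 = \left(-33 + 0 + 0\right) + 36 = -33 + 36 = 3$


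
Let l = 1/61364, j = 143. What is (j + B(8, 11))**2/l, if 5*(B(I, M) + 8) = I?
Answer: 28625630996/25 ≈ 1.1450e+9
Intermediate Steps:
B(I, M) = -8 + I/5
l = 1/61364 ≈ 1.6296e-5
(j + B(8, 11))**2/l = (143 + (-8 + (1/5)*8))**2/(1/61364) = (143 + (-8 + 8/5))**2*61364 = (143 - 32/5)**2*61364 = (683/5)**2*61364 = (466489/25)*61364 = 28625630996/25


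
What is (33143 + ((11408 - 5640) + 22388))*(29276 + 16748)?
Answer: 2821225176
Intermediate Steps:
(33143 + ((11408 - 5640) + 22388))*(29276 + 16748) = (33143 + (5768 + 22388))*46024 = (33143 + 28156)*46024 = 61299*46024 = 2821225176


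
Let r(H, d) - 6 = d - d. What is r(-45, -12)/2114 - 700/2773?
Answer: -731581/2931061 ≈ -0.24960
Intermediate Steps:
r(H, d) = 6 (r(H, d) = 6 + (d - d) = 6 + 0 = 6)
r(-45, -12)/2114 - 700/2773 = 6/2114 - 700/2773 = 6*(1/2114) - 700*1/2773 = 3/1057 - 700/2773 = -731581/2931061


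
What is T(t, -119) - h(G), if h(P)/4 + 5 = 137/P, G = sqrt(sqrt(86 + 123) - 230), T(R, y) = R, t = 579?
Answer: 599 + 548*I/sqrt(230 - sqrt(209)) ≈ 599.0 + 37.326*I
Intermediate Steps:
G = sqrt(-230 + sqrt(209)) (G = sqrt(sqrt(209) - 230) = sqrt(-230 + sqrt(209)) ≈ 14.681*I)
h(P) = -20 + 548/P (h(P) = -20 + 4*(137/P) = -20 + 548/P)
T(t, -119) - h(G) = 579 - (-20 + 548/(sqrt(-230 + sqrt(209)))) = 579 - (-20 + 548/sqrt(-230 + sqrt(209))) = 579 + (20 - 548/sqrt(-230 + sqrt(209))) = 599 - 548/sqrt(-230 + sqrt(209))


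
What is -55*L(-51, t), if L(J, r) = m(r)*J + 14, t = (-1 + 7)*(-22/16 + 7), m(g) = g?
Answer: 375595/4 ≈ 93899.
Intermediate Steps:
t = 135/4 (t = 6*(-22*1/16 + 7) = 6*(-11/8 + 7) = 6*(45/8) = 135/4 ≈ 33.750)
L(J, r) = 14 + J*r (L(J, r) = r*J + 14 = J*r + 14 = 14 + J*r)
-55*L(-51, t) = -55*(14 - 51*135/4) = -55*(14 - 6885/4) = -55*(-6829/4) = 375595/4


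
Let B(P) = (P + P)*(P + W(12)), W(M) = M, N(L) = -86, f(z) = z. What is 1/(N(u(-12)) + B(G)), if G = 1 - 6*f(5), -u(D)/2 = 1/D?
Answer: 1/900 ≈ 0.0011111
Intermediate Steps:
u(D) = -2/D
G = -29 (G = 1 - 6*5 = 1 - 30 = -29)
B(P) = 2*P*(12 + P) (B(P) = (P + P)*(P + 12) = (2*P)*(12 + P) = 2*P*(12 + P))
1/(N(u(-12)) + B(G)) = 1/(-86 + 2*(-29)*(12 - 29)) = 1/(-86 + 2*(-29)*(-17)) = 1/(-86 + 986) = 1/900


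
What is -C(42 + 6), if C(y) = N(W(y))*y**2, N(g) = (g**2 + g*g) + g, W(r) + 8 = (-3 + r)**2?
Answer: -18751322880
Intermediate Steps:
W(r) = -8 + (-3 + r)**2
N(g) = g + 2*g**2 (N(g) = (g**2 + g**2) + g = 2*g**2 + g = g + 2*g**2)
C(y) = y**2*(-15 + 2*(-3 + y)**2)*(-8 + (-3 + y)**2) (C(y) = ((-8 + (-3 + y)**2)*(1 + 2*(-8 + (-3 + y)**2)))*y**2 = ((-8 + (-3 + y)**2)*(1 + (-16 + 2*(-3 + y)**2)))*y**2 = ((-8 + (-3 + y)**2)*(-15 + 2*(-3 + y)**2))*y**2 = ((-15 + 2*(-3 + y)**2)*(-8 + (-3 + y)**2))*y**2 = y**2*(-15 + 2*(-3 + y)**2)*(-8 + (-3 + y)**2))
-C(42 + 6) = -(42 + 6)**2*(-15 + 2*(-3 + (42 + 6))**2)*(-8 + (-3 + (42 + 6))**2) = -48**2*(-15 + 2*(-3 + 48)**2)*(-8 + (-3 + 48)**2) = -2304*(-15 + 2*45**2)*(-8 + 45**2) = -2304*(-15 + 2*2025)*(-8 + 2025) = -2304*(-15 + 4050)*2017 = -2304*4035*2017 = -1*18751322880 = -18751322880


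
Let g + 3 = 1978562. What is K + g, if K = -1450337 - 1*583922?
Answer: -55700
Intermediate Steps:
K = -2034259 (K = -1450337 - 583922 = -2034259)
g = 1978559 (g = -3 + 1978562 = 1978559)
K + g = -2034259 + 1978559 = -55700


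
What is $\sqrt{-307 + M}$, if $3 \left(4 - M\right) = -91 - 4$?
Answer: $\frac{i \sqrt{2442}}{3} \approx 16.472 i$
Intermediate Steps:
$M = \frac{107}{3}$ ($M = 4 - \frac{-91 - 4}{3} = 4 - - \frac{95}{3} = 4 + \frac{95}{3} = \frac{107}{3} \approx 35.667$)
$\sqrt{-307 + M} = \sqrt{-307 + \frac{107}{3}} = \sqrt{- \frac{814}{3}} = \frac{i \sqrt{2442}}{3}$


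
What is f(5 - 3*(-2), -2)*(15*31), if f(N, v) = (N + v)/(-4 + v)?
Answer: -1395/2 ≈ -697.50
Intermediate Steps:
f(N, v) = (N + v)/(-4 + v)
f(5 - 3*(-2), -2)*(15*31) = (((5 - 3*(-2)) - 2)/(-4 - 2))*(15*31) = (((5 + 6) - 2)/(-6))*465 = -(11 - 2)/6*465 = -⅙*9*465 = -3/2*465 = -1395/2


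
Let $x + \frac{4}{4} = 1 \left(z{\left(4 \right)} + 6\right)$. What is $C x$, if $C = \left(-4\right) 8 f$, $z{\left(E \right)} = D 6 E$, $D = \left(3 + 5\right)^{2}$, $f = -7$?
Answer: $345184$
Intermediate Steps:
$D = 64$ ($D = 8^{2} = 64$)
$z{\left(E \right)} = 384 E$ ($z{\left(E \right)} = 64 \cdot 6 E = 384 E$)
$C = 224$ ($C = \left(-4\right) 8 \left(-7\right) = \left(-32\right) \left(-7\right) = 224$)
$x = 1541$ ($x = -1 + 1 \left(384 \cdot 4 + 6\right) = -1 + 1 \left(1536 + 6\right) = -1 + 1 \cdot 1542 = -1 + 1542 = 1541$)
$C x = 224 \cdot 1541 = 345184$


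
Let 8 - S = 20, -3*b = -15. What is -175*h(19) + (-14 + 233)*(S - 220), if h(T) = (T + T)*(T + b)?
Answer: -210408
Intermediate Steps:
b = 5 (b = -⅓*(-15) = 5)
h(T) = 2*T*(5 + T) (h(T) = (T + T)*(T + 5) = (2*T)*(5 + T) = 2*T*(5 + T))
S = -12 (S = 8 - 1*20 = 8 - 20 = -12)
-175*h(19) + (-14 + 233)*(S - 220) = -350*19*(5 + 19) + (-14 + 233)*(-12 - 220) = -350*19*24 + 219*(-232) = -175*912 - 50808 = -159600 - 50808 = -210408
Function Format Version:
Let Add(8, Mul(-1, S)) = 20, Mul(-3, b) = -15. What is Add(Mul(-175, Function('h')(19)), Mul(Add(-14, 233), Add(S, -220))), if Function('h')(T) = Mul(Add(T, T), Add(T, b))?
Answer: -210408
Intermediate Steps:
b = 5 (b = Mul(Rational(-1, 3), -15) = 5)
Function('h')(T) = Mul(2, T, Add(5, T)) (Function('h')(T) = Mul(Add(T, T), Add(T, 5)) = Mul(Mul(2, T), Add(5, T)) = Mul(2, T, Add(5, T)))
S = -12 (S = Add(8, Mul(-1, 20)) = Add(8, -20) = -12)
Add(Mul(-175, Function('h')(19)), Mul(Add(-14, 233), Add(S, -220))) = Add(Mul(-175, Mul(2, 19, Add(5, 19))), Mul(Add(-14, 233), Add(-12, -220))) = Add(Mul(-175, Mul(2, 19, 24)), Mul(219, -232)) = Add(Mul(-175, 912), -50808) = Add(-159600, -50808) = -210408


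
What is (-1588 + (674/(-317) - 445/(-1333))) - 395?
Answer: -838695840/422561 ≈ -1984.8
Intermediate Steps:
(-1588 + (674/(-317) - 445/(-1333))) - 395 = (-1588 + (674*(-1/317) - 445*(-1/1333))) - 395 = (-1588 + (-674/317 + 445/1333)) - 395 = (-1588 - 757377/422561) - 395 = -671784245/422561 - 395 = -838695840/422561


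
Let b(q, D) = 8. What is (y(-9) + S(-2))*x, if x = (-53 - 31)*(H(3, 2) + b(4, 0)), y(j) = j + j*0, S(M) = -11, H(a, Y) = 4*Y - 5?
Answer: 18480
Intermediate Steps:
H(a, Y) = -5 + 4*Y
y(j) = j (y(j) = j + 0 = j)
x = -924 (x = (-53 - 31)*((-5 + 4*2) + 8) = -84*((-5 + 8) + 8) = -84*(3 + 8) = -84*11 = -924)
(y(-9) + S(-2))*x = (-9 - 11)*(-924) = -20*(-924) = 18480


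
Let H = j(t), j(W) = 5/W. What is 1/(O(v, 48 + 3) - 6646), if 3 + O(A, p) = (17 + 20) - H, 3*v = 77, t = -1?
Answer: -1/6607 ≈ -0.00015135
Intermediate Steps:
v = 77/3 (v = (⅓)*77 = 77/3 ≈ 25.667)
H = -5 (H = 5/(-1) = 5*(-1) = -5)
O(A, p) = 39 (O(A, p) = -3 + ((17 + 20) - 1*(-5)) = -3 + (37 + 5) = -3 + 42 = 39)
1/(O(v, 48 + 3) - 6646) = 1/(39 - 6646) = 1/(-6607) = -1/6607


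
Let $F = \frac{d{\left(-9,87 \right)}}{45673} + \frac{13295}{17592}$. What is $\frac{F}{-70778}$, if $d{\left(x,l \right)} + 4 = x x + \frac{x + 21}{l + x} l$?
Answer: $- \frac{7914563555}{739292659373424} \approx -1.0706 \cdot 10^{-5}$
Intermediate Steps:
$d{\left(x,l \right)} = -4 + x^{2} + \frac{l \left(21 + x\right)}{l + x}$ ($d{\left(x,l \right)} = -4 + \left(x x + \frac{x + 21}{l + x} l\right) = -4 + \left(x^{2} + \frac{21 + x}{l + x} l\right) = -4 + \left(x^{2} + \frac{l \left(21 + x\right)}{l + x}\right) = -4 + x^{2} + \frac{l \left(21 + x\right)}{l + x}$)
$F = \frac{7914563555}{10445232408}$ ($F = \frac{\frac{1}{87 - 9} \left(\left(-9\right)^{3} - -36 + 17 \cdot 87 + 87 \left(-9\right) + 87 \left(-9\right)^{2}\right)}{45673} + \frac{13295}{17592} = \frac{-729 + 36 + 1479 - 783 + 87 \cdot 81}{78} \cdot \frac{1}{45673} + 13295 \cdot \frac{1}{17592} = \frac{-729 + 36 + 1479 - 783 + 7047}{78} \cdot \frac{1}{45673} + \frac{13295}{17592} = \frac{1}{78} \cdot 7050 \cdot \frac{1}{45673} + \frac{13295}{17592} = \frac{1175}{13} \cdot \frac{1}{45673} + \frac{13295}{17592} = \frac{1175}{593749} + \frac{13295}{17592} = \frac{7914563555}{10445232408} \approx 0.75772$)
$\frac{F}{-70778} = \frac{7914563555}{10445232408 \left(-70778\right)} = \frac{7914563555}{10445232408} \left(- \frac{1}{70778}\right) = - \frac{7914563555}{739292659373424}$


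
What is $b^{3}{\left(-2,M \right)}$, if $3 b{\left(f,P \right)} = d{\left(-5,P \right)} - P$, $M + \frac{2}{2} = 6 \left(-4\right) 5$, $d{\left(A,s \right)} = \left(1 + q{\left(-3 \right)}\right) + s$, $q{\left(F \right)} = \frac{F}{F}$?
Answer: $\frac{8}{27} \approx 0.2963$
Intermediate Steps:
$q{\left(F \right)} = 1$
$d{\left(A,s \right)} = 2 + s$ ($d{\left(A,s \right)} = \left(1 + 1\right) + s = 2 + s$)
$M = -121$ ($M = -1 + 6 \left(-4\right) 5 = -1 - 120 = -121$)
$b{\left(f,P \right)} = \frac{2}{3}$ ($b{\left(f,P \right)} = \frac{\left(2 + P\right) - P}{3} = \frac{1}{3} \cdot 2 = \frac{2}{3}$)
$b^{3}{\left(-2,M \right)} = \left(\frac{2}{3}\right)^{3} = \frac{8}{27}$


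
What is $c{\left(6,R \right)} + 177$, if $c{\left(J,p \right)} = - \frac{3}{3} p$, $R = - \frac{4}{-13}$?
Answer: $\frac{2297}{13} \approx 176.69$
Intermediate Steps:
$R = \frac{4}{13}$ ($R = \left(-4\right) \left(- \frac{1}{13}\right) = \frac{4}{13} \approx 0.30769$)
$c{\left(J,p \right)} = - p$ ($c{\left(J,p \right)} = \left(-3\right) \frac{1}{3} p = - p$)
$c{\left(6,R \right)} + 177 = \left(-1\right) \frac{4}{13} + 177 = - \frac{4}{13} + 177 = \frac{2297}{13}$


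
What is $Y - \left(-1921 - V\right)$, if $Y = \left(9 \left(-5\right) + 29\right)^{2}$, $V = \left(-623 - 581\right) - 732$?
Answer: $241$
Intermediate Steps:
$V = -1936$ ($V = -1204 - 732 = -1936$)
$Y = 256$ ($Y = \left(-45 + 29\right)^{2} = \left(-16\right)^{2} = 256$)
$Y - \left(-1921 - V\right) = 256 - \left(-1921 - -1936\right) = 256 - \left(-1921 + 1936\right) = 256 - 15 = 241$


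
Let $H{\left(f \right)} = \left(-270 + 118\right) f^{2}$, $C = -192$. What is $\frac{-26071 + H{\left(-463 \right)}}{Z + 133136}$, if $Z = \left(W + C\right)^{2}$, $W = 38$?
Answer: $- \frac{3623351}{17428} \approx -207.9$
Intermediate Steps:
$Z = 23716$ ($Z = \left(38 - 192\right)^{2} = \left(-154\right)^{2} = 23716$)
$H{\left(f \right)} = - 152 f^{2}$
$\frac{-26071 + H{\left(-463 \right)}}{Z + 133136} = \frac{-26071 - 152 \left(-463\right)^{2}}{23716 + 133136} = \frac{-26071 - 32584088}{156852} = \left(-26071 - 32584088\right) \frac{1}{156852} = \left(-32610159\right) \frac{1}{156852} = - \frac{3623351}{17428}$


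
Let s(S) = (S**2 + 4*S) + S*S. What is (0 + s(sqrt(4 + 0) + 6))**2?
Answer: 25600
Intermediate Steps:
s(S) = 2*S**2 + 4*S (s(S) = (S**2 + 4*S) + S**2 = 2*S**2 + 4*S)
(0 + s(sqrt(4 + 0) + 6))**2 = (0 + 2*(sqrt(4 + 0) + 6)*(2 + (sqrt(4 + 0) + 6)))**2 = (0 + 2*(sqrt(4) + 6)*(2 + (sqrt(4) + 6)))**2 = (0 + 2*(2 + 6)*(2 + (2 + 6)))**2 = (0 + 2*8*(2 + 8))**2 = (0 + 2*8*10)**2 = (0 + 160)**2 = 160**2 = 25600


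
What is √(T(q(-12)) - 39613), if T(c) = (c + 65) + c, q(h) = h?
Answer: 2*I*√9893 ≈ 198.93*I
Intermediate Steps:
T(c) = 65 + 2*c (T(c) = (65 + c) + c = 65 + 2*c)
√(T(q(-12)) - 39613) = √((65 + 2*(-12)) - 39613) = √((65 - 24) - 39613) = √(41 - 39613) = √(-39572) = 2*I*√9893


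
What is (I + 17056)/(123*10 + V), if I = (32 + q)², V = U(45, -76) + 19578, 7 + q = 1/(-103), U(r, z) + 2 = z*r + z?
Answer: 18757258/18364179 ≈ 1.0214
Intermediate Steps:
U(r, z) = -2 + z + r*z (U(r, z) = -2 + (z*r + z) = -2 + (r*z + z) = -2 + (z + r*z) = -2 + z + r*z)
q = -722/103 (q = -7 + 1/(-103) = -7 - 1/103 = -722/103 ≈ -7.0097)
V = 16080 (V = (-2 - 76 + 45*(-76)) + 19578 = (-2 - 76 - 3420) + 19578 = -3498 + 19578 = 16080)
I = 6625476/10609 (I = (32 - 722/103)² = (2574/103)² = 6625476/10609 ≈ 624.51)
(I + 17056)/(123*10 + V) = (6625476/10609 + 17056)/(123*10 + 16080) = 187572580/(10609*(1230 + 16080)) = (187572580/10609)/17310 = (187572580/10609)*(1/17310) = 18757258/18364179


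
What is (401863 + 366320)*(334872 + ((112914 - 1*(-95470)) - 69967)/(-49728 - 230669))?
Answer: 5548465604137797/21569 ≈ 2.5724e+11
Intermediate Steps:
(401863 + 366320)*(334872 + ((112914 - 1*(-95470)) - 69967)/(-49728 - 230669)) = 768183*(334872 + ((112914 + 95470) - 69967)/(-280397)) = 768183*(334872 + (208384 - 69967)*(-1/280397)) = 768183*(334872 + 138417*(-1/280397)) = 768183*(334872 - 138417/280397) = 768183*(93896965767/280397) = 5548465604137797/21569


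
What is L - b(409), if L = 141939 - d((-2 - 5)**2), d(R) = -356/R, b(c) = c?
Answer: 6935326/49 ≈ 1.4154e+5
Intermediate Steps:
L = 6955367/49 (L = 141939 - (-356)/((-2 - 5)**2) = 141939 - (-356)/((-7)**2) = 141939 - (-356)/49 = 141939 - 1*(-356/49) = 141939 + 356/49 = 6955367/49 ≈ 1.4195e+5)
L - b(409) = 6955367/49 - 1*409 = 6955367/49 - 409 = 6935326/49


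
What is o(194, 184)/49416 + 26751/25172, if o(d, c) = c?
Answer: 5717927/5361636 ≈ 1.0665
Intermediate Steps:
o(194, 184)/49416 + 26751/25172 = 184/49416 + 26751/25172 = 184*(1/49416) + 26751*(1/25172) = 23/6177 + 26751/25172 = 5717927/5361636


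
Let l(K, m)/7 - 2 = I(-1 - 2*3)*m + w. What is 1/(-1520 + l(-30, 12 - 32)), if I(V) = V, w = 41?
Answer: -1/239 ≈ -0.0041841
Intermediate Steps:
l(K, m) = 301 - 49*m (l(K, m) = 14 + 7*((-1 - 2*3)*m + 41) = 14 + 7*((-1 - 6)*m + 41) = 14 + 7*(-7*m + 41) = 14 + 7*(41 - 7*m) = 14 + (287 - 49*m) = 301 - 49*m)
1/(-1520 + l(-30, 12 - 32)) = 1/(-1520 + (301 - 49*(12 - 32))) = 1/(-1520 + (301 - 49*(-20))) = 1/(-1520 + (301 + 980)) = 1/(-1520 + 1281) = 1/(-239) = -1/239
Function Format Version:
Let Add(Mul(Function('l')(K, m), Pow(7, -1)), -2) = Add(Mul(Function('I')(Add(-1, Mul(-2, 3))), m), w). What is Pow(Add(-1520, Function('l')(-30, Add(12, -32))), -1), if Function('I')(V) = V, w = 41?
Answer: Rational(-1, 239) ≈ -0.0041841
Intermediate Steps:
Function('l')(K, m) = Add(301, Mul(-49, m)) (Function('l')(K, m) = Add(14, Mul(7, Add(Mul(Add(-1, Mul(-2, 3)), m), 41))) = Add(14, Mul(7, Add(Mul(Add(-1, -6), m), 41))) = Add(14, Mul(7, Add(Mul(-7, m), 41))) = Add(14, Mul(7, Add(41, Mul(-7, m)))) = Add(14, Add(287, Mul(-49, m))) = Add(301, Mul(-49, m)))
Pow(Add(-1520, Function('l')(-30, Add(12, -32))), -1) = Pow(Add(-1520, Add(301, Mul(-49, Add(12, -32)))), -1) = Pow(Add(-1520, Add(301, Mul(-49, -20))), -1) = Pow(Add(-1520, Add(301, 980)), -1) = Pow(Add(-1520, 1281), -1) = Pow(-239, -1) = Rational(-1, 239)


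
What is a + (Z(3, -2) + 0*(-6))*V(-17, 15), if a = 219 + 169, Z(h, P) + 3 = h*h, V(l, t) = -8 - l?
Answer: 442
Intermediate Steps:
Z(h, P) = -3 + h² (Z(h, P) = -3 + h*h = -3 + h²)
a = 388
a + (Z(3, -2) + 0*(-6))*V(-17, 15) = 388 + ((-3 + 3²) + 0*(-6))*(-8 - 1*(-17)) = 388 + ((-3 + 9) + 0)*(-8 + 17) = 388 + (6 + 0)*9 = 388 + 6*9 = 388 + 54 = 442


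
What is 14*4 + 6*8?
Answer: 104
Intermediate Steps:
14*4 + 6*8 = 56 + 48 = 104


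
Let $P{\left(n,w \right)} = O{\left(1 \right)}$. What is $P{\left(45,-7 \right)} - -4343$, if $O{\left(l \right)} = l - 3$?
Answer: $4341$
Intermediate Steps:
$O{\left(l \right)} = -3 + l$ ($O{\left(l \right)} = l - 3 = -3 + l$)
$P{\left(n,w \right)} = -2$ ($P{\left(n,w \right)} = -3 + 1 = -2$)
$P{\left(45,-7 \right)} - -4343 = -2 - -4343 = -2 + 4343 = 4341$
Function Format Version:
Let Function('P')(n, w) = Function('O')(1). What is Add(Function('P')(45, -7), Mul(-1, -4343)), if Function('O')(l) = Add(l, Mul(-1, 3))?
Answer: 4341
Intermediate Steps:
Function('O')(l) = Add(-3, l) (Function('O')(l) = Add(l, -3) = Add(-3, l))
Function('P')(n, w) = -2 (Function('P')(n, w) = Add(-3, 1) = -2)
Add(Function('P')(45, -7), Mul(-1, -4343)) = Add(-2, Mul(-1, -4343)) = Add(-2, 4343) = 4341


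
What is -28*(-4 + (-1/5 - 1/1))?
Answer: 728/5 ≈ 145.60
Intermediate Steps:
-28*(-4 + (-1/5 - 1/1)) = -28*(-4 + (-1*1/5 - 1*1)) = -28*(-4 + (-1/5 - 1)) = -28*(-4 - 6/5) = -28*(-26/5) = 728/5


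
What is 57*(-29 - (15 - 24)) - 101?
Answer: -1241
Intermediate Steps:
57*(-29 - (15 - 24)) - 101 = 57*(-29 - 1*(-9)) - 101 = 57*(-29 + 9) - 101 = 57*(-20) - 101 = -1140 - 101 = -1241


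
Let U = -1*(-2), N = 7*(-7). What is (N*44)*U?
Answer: -4312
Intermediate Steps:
N = -49
U = 2
(N*44)*U = -49*44*2 = -2156*2 = -4312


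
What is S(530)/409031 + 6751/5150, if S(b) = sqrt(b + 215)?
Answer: 6751/5150 + sqrt(745)/409031 ≈ 1.3109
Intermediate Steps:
S(b) = sqrt(215 + b)
S(530)/409031 + 6751/5150 = sqrt(215 + 530)/409031 + 6751/5150 = sqrt(745)*(1/409031) + 6751*(1/5150) = sqrt(745)/409031 + 6751/5150 = 6751/5150 + sqrt(745)/409031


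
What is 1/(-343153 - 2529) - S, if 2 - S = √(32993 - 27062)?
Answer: -691365/345682 + 3*√659 ≈ 75.013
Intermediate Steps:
S = 2 - 3*√659 (S = 2 - √(32993 - 27062) = 2 - √5931 = 2 - 3*√659 ≈ -75.013)
1/(-343153 - 2529) - S = 1/(-343153 - 2529) - (2 - 3*√659) = 1/(-345682) + (-2 + 3*√659) = -1/345682 + (-2 + 3*√659) = -691365/345682 + 3*√659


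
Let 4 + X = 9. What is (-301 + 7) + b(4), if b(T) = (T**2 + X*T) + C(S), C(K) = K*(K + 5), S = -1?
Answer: -262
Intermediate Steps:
X = 5 (X = -4 + 9 = 5)
C(K) = K*(5 + K)
b(T) = -4 + T**2 + 5*T (b(T) = (T**2 + 5*T) - (5 - 1) = (T**2 + 5*T) - 1*4 = (T**2 + 5*T) - 4 = -4 + T**2 + 5*T)
(-301 + 7) + b(4) = (-301 + 7) + (-4 + 4**2 + 5*4) = -294 + (-4 + 16 + 20) = -294 + 32 = -262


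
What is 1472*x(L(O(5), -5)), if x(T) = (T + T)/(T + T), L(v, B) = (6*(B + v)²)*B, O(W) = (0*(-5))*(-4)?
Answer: 1472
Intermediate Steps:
O(W) = 0 (O(W) = 0*(-4) = 0)
L(v, B) = 6*B*(B + v)²
x(T) = 1 (x(T) = (2*T)/((2*T)) = (2*T)*(1/(2*T)) = 1)
1472*x(L(O(5), -5)) = 1472*1 = 1472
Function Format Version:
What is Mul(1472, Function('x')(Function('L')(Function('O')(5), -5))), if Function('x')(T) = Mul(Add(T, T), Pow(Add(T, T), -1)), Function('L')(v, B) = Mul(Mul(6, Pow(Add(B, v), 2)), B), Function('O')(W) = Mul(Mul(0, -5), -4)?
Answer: 1472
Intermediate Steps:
Function('O')(W) = 0 (Function('O')(W) = Mul(0, -4) = 0)
Function('L')(v, B) = Mul(6, B, Pow(Add(B, v), 2))
Function('x')(T) = 1 (Function('x')(T) = Mul(Mul(2, T), Pow(Mul(2, T), -1)) = Mul(Mul(2, T), Mul(Rational(1, 2), Pow(T, -1))) = 1)
Mul(1472, Function('x')(Function('L')(Function('O')(5), -5))) = Mul(1472, 1) = 1472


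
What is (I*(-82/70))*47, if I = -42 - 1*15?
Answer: 109839/35 ≈ 3138.3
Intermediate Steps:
I = -57 (I = -42 - 15 = -57)
(I*(-82/70))*47 = -(-4674)/70*47 = -57*(-41/35)*47 = (2337/35)*47 = 109839/35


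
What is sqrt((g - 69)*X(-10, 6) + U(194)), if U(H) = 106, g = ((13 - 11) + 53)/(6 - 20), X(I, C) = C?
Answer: I*sqrt(16247)/7 ≈ 18.209*I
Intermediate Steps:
g = -55/14 (g = (2 + 53)/(-14) = 55*(-1/14) = -55/14 ≈ -3.9286)
sqrt((g - 69)*X(-10, 6) + U(194)) = sqrt((-55/14 - 69)*6 + 106) = sqrt(-1021/14*6 + 106) = sqrt(-3063/7 + 106) = sqrt(-2321/7) = I*sqrt(16247)/7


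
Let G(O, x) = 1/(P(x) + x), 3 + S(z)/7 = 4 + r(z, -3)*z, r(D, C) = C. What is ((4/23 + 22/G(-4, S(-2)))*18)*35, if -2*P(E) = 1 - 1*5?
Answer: 16260300/23 ≈ 7.0697e+5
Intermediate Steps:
P(E) = 2 (P(E) = -(1 - 1*5)/2 = -(1 - 5)/2 = -1/2*(-4) = 2)
S(z) = 7 - 21*z (S(z) = -21 + 7*(4 - 3*z) = -21 + (28 - 21*z) = 7 - 21*z)
G(O, x) = 1/(2 + x)
((4/23 + 22/G(-4, S(-2)))*18)*35 = ((4/23 + 22/(1/(2 + (7 - 21*(-2)))))*18)*35 = ((4*(1/23) + 22/(1/(2 + (7 + 42))))*18)*35 = ((4/23 + 22/(1/(2 + 49)))*18)*35 = ((4/23 + 22/(1/51))*18)*35 = ((4/23 + 22*51)*18)*35 = ((4/23 + 1122)*18)*35 = ((25810/23)*18)*35 = (464580/23)*35 = 16260300/23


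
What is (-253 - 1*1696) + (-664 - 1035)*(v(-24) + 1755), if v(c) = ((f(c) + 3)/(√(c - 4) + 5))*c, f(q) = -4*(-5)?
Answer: 2*(-2983694*√7 + 6990311*I)/(-5*I + 2*√7) ≈ -2.8952e+6 - 93634.0*I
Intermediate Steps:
f(q) = 20
v(c) = 23*c/(5 + √(-4 + c)) (v(c) = ((20 + 3)/(√(c - 4) + 5))*c = (23/(√(-4 + c) + 5))*c = (23/(5 + √(-4 + c)))*c = 23*c/(5 + √(-4 + c)))
(-253 - 1*1696) + (-664 - 1035)*(v(-24) + 1755) = (-253 - 1*1696) + (-664 - 1035)*(23*(-24)/(5 + √(-4 - 24)) + 1755) = (-253 - 1696) - 1699*(23*(-24)/(5 + √(-28)) + 1755) = -1949 - 1699*(23*(-24)/(5 + 2*I*√7) + 1755) = -1949 - 1699*(-552/(5 + 2*I*√7) + 1755) = -1949 - 1699*(1755 - 552/(5 + 2*I*√7)) = -1949 + (-2981745 + 937848/(5 + 2*I*√7)) = -2983694 + 937848/(5 + 2*I*√7)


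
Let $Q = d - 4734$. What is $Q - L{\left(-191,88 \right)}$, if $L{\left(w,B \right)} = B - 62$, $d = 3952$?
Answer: $-808$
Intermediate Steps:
$L{\left(w,B \right)} = -62 + B$
$Q = -782$ ($Q = 3952 - 4734 = -782$)
$Q - L{\left(-191,88 \right)} = -782 - \left(-62 + 88\right) = -782 - 26 = -808$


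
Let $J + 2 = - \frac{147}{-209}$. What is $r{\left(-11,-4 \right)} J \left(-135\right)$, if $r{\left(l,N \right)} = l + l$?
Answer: $- \frac{73170}{19} \approx -3851.1$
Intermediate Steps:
$r{\left(l,N \right)} = 2 l$
$J = - \frac{271}{209}$ ($J = -2 - \frac{147}{-209} = -2 - - \frac{147}{209} = -2 + \frac{147}{209} = - \frac{271}{209} \approx -1.2966$)
$r{\left(-11,-4 \right)} J \left(-135\right) = 2 \left(-11\right) \left(- \frac{271}{209}\right) \left(-135\right) = \left(-22\right) \left(- \frac{271}{209}\right) \left(-135\right) = \frac{542}{19} \left(-135\right) = - \frac{73170}{19}$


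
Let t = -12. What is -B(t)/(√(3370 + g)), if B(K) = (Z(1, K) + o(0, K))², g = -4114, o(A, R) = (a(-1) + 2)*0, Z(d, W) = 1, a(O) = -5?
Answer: I*√186/372 ≈ 0.036662*I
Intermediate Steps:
o(A, R) = 0 (o(A, R) = (-5 + 2)*0 = -3*0 = 0)
B(K) = 1 (B(K) = (1 + 0)² = 1² = 1)
-B(t)/(√(3370 + g)) = -1/(√(3370 - 4114)) = -1/(√(-744)) = -1/(2*I*√186) = -(-I*√186/372) = -(-1)*I*√186/372 = I*√186/372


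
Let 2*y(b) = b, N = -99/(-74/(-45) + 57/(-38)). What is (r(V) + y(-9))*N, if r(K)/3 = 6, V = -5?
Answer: -120285/13 ≈ -9252.7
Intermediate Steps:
r(K) = 18 (r(K) = 3*6 = 18)
N = -8910/13 (N = -99/(-74*(-1/45) + 57*(-1/38)) = -99/(74/45 - 3/2) = -99/13/90 = -99*90/13 = -8910/13 ≈ -685.38)
y(b) = b/2
(r(V) + y(-9))*N = (18 + (1/2)*(-9))*(-8910/13) = (18 - 9/2)*(-8910/13) = (27/2)*(-8910/13) = -120285/13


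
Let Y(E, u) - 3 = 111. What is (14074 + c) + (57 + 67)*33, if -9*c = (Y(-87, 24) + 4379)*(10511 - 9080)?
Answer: -696221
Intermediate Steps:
Y(E, u) = 114 (Y(E, u) = 3 + 111 = 114)
c = -714387 (c = -(114 + 4379)*(10511 - 9080)/9 = -4493*1431/9 = -⅑*6429483 = -714387)
(14074 + c) + (57 + 67)*33 = (14074 - 714387) + (57 + 67)*33 = -700313 + 124*33 = -700313 + 4092 = -696221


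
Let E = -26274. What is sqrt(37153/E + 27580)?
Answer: sqrt(19038134278158)/26274 ≈ 166.07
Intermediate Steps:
sqrt(37153/E + 27580) = sqrt(37153/(-26274) + 27580) = sqrt(37153*(-1/26274) + 27580) = sqrt(-37153/26274 + 27580) = sqrt(724599767/26274) = sqrt(19038134278158)/26274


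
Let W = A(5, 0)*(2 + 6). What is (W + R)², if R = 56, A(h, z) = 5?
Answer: 9216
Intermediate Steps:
W = 40 (W = 5*(2 + 6) = 5*8 = 40)
(W + R)² = (40 + 56)² = 96² = 9216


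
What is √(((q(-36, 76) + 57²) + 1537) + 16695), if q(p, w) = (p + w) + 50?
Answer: √21571 ≈ 146.87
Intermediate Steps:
q(p, w) = 50 + p + w
√(((q(-36, 76) + 57²) + 1537) + 16695) = √((((50 - 36 + 76) + 57²) + 1537) + 16695) = √(((90 + 3249) + 1537) + 16695) = √((3339 + 1537) + 16695) = √(4876 + 16695) = √21571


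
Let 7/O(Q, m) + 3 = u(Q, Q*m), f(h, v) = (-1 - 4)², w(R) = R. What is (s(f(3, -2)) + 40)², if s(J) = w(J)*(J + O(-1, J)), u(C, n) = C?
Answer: 6175225/16 ≈ 3.8595e+5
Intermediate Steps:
f(h, v) = 25 (f(h, v) = (-5)² = 25)
O(Q, m) = 7/(-3 + Q)
s(J) = J*(-7/4 + J) (s(J) = J*(J + 7/(-3 - 1)) = J*(J + 7/(-4)) = J*(J + 7*(-¼)) = J*(J - 7/4) = J*(-7/4 + J))
(s(f(3, -2)) + 40)² = ((¼)*25*(-7 + 4*25) + 40)² = ((¼)*25*(-7 + 100) + 40)² = ((¼)*25*93 + 40)² = (2325/4 + 40)² = (2485/4)² = 6175225/16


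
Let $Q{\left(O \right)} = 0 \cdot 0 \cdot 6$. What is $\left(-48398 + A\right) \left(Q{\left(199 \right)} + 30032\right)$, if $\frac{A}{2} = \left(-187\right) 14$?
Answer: $-1610736288$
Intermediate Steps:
$A = -5236$ ($A = 2 \left(\left(-187\right) 14\right) = 2 \left(-2618\right) = -5236$)
$Q{\left(O \right)} = 0$ ($Q{\left(O \right)} = 0 \cdot 6 = 0$)
$\left(-48398 + A\right) \left(Q{\left(199 \right)} + 30032\right) = \left(-48398 - 5236\right) \left(0 + 30032\right) = \left(-53634\right) 30032 = -1610736288$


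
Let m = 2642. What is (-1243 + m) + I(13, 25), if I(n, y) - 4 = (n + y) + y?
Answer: 1466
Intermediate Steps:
I(n, y) = 4 + n + 2*y (I(n, y) = 4 + ((n + y) + y) = 4 + (n + 2*y) = 4 + n + 2*y)
(-1243 + m) + I(13, 25) = (-1243 + 2642) + (4 + 13 + 2*25) = 1399 + (4 + 13 + 50) = 1399 + 67 = 1466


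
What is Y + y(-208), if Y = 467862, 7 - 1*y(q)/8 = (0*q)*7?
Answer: 467918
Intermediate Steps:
y(q) = 56 (y(q) = 56 - 8*0*q*7 = 56 - 0*7 = 56 - 8*0 = 56 + 0 = 56)
Y + y(-208) = 467862 + 56 = 467918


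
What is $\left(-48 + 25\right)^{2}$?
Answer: $529$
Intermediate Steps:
$\left(-48 + 25\right)^{2} = \left(-23\right)^{2} = 529$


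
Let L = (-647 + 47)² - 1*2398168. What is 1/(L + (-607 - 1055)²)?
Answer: 1/724076 ≈ 1.3811e-6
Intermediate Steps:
L = -2038168 (L = (-600)² - 2398168 = 360000 - 2398168 = -2038168)
1/(L + (-607 - 1055)²) = 1/(-2038168 + (-607 - 1055)²) = 1/(-2038168 + (-1662)²) = 1/(-2038168 + 2762244) = 1/724076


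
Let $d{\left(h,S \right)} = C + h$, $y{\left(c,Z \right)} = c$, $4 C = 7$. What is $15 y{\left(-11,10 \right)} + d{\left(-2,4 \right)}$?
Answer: $- \frac{661}{4} \approx -165.25$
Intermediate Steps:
$C = \frac{7}{4}$ ($C = \frac{1}{4} \cdot 7 = \frac{7}{4} \approx 1.75$)
$d{\left(h,S \right)} = \frac{7}{4} + h$
$15 y{\left(-11,10 \right)} + d{\left(-2,4 \right)} = 15 \left(-11\right) + \left(\frac{7}{4} - 2\right) = -165 - \frac{1}{4} = - \frac{661}{4}$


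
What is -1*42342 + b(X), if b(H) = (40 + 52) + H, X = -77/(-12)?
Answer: -506923/12 ≈ -42244.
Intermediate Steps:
X = 77/12 (X = -77*(-1/12) = 77/12 ≈ 6.4167)
b(H) = 92 + H
-1*42342 + b(X) = -1*42342 + (92 + 77/12) = -42342 + 1181/12 = -506923/12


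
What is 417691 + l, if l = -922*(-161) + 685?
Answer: 566818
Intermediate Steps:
l = 149127 (l = 148442 + 685 = 149127)
417691 + l = 417691 + 149127 = 566818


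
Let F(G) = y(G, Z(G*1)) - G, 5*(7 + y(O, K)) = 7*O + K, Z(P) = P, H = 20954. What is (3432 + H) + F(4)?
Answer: 121907/5 ≈ 24381.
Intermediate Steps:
y(O, K) = -7 + K/5 + 7*O/5 (y(O, K) = -7 + (7*O + K)/5 = -7 + (K + 7*O)/5 = -7 + (K/5 + 7*O/5) = -7 + K/5 + 7*O/5)
F(G) = -7 + 3*G/5 (F(G) = (-7 + (G*1)/5 + 7*G/5) - G = (-7 + G/5 + 7*G/5) - G = (-7 + 8*G/5) - G = -7 + 3*G/5)
(3432 + H) + F(4) = (3432 + 20954) + (-7 + (⅗)*4) = 24386 + (-7 + 12/5) = 24386 - 23/5 = 121907/5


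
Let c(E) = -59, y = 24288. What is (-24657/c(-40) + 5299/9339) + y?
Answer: 13613296652/551001 ≈ 24706.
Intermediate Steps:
(-24657/c(-40) + 5299/9339) + y = (-24657/(-59) + 5299/9339) + 24288 = (-24657*(-1/59) + 5299*(1/9339)) + 24288 = (24657/59 + 5299/9339) + 24288 = 230584364/551001 + 24288 = 13613296652/551001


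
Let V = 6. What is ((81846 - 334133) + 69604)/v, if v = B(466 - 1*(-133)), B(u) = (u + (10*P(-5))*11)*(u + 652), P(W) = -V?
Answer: 182683/76311 ≈ 2.3939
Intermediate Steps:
P(W) = -6 (P(W) = -1*6 = -6)
B(u) = (-660 + u)*(652 + u) (B(u) = (u + (10*(-6))*11)*(u + 652) = (u - 60*11)*(652 + u) = (u - 660)*(652 + u) = (-660 + u)*(652 + u))
v = -76311 (v = -430320 + (466 - 1*(-133))**2 - 8*(466 - 1*(-133)) = -430320 + (466 + 133)**2 - 8*(466 + 133) = -430320 + 599**2 - 8*599 = -430320 + 358801 - 4792 = -76311)
((81846 - 334133) + 69604)/v = ((81846 - 334133) + 69604)/(-76311) = (-252287 + 69604)*(-1/76311) = -182683*(-1/76311) = 182683/76311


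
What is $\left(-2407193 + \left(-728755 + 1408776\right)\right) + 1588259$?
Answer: $-138913$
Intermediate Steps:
$\left(-2407193 + \left(-728755 + 1408776\right)\right) + 1588259 = \left(-2407193 + 680021\right) + 1588259 = -1727172 + 1588259 = -138913$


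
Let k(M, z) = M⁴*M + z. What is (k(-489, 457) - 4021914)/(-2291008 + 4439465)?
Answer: -27960462962906/2148457 ≈ -1.3014e+7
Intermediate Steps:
k(M, z) = z + M⁵ (k(M, z) = M⁵ + z = z + M⁵)
(k(-489, 457) - 4021914)/(-2291008 + 4439465) = ((457 + (-489)⁵) - 4021914)/(-2291008 + 4439465) = ((457 - 27960458941449) - 4021914)/2148457 = (-27960458940992 - 4021914)*(1/2148457) = -27960462962906*1/2148457 = -27960462962906/2148457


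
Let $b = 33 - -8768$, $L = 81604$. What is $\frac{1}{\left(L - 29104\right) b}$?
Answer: $\frac{1}{462052500} \approx 2.1643 \cdot 10^{-9}$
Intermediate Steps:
$b = 8801$ ($b = 33 + 8768 = 8801$)
$\frac{1}{\left(L - 29104\right) b} = \frac{1}{\left(81604 - 29104\right) 8801} = \frac{1}{52500} \cdot \frac{1}{8801} = \frac{1}{462052500}$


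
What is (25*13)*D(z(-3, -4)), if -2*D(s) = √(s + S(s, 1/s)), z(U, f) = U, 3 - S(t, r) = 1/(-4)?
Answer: -325/4 ≈ -81.250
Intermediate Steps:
S(t, r) = 13/4 (S(t, r) = 3 - 1/(-4) = 3 - 1*(-¼) = 3 + ¼ = 13/4)
D(s) = -√(13/4 + s)/2 (D(s) = -√(s + 13/4)/2 = -√(13/4 + s)/2)
(25*13)*D(z(-3, -4)) = (25*13)*(-√(13 + 4*(-3))/4) = 325*(-√(13 - 12)/4) = 325*(-√1/4) = 325*(-¼*1) = 325*(-¼) = -325/4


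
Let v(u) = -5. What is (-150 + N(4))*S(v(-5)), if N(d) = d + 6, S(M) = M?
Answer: 700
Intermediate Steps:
N(d) = 6 + d
(-150 + N(4))*S(v(-5)) = (-150 + (6 + 4))*(-5) = (-150 + 10)*(-5) = -140*(-5) = 700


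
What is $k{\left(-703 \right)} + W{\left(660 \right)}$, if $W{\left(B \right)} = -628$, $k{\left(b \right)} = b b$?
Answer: $493581$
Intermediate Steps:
$k{\left(b \right)} = b^{2}$
$k{\left(-703 \right)} + W{\left(660 \right)} = \left(-703\right)^{2} - 628 = 494209 - 628 = 493581$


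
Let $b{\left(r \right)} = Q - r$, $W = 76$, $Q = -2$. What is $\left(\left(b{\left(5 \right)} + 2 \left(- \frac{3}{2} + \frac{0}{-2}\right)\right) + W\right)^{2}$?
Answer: $4356$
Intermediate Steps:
$b{\left(r \right)} = -2 - r$
$\left(\left(b{\left(5 \right)} + 2 \left(- \frac{3}{2} + \frac{0}{-2}\right)\right) + W\right)^{2} = \left(\left(\left(-2 - 5\right) + 2 \left(- \frac{3}{2} + \frac{0}{-2}\right)\right) + 76\right)^{2} = \left(\left(\left(-2 - 5\right) + 2 \left(\left(-3\right) \frac{1}{2} + 0 \left(- \frac{1}{2}\right)\right)\right) + 76\right)^{2} = \left(\left(-7 + 2 \left(- \frac{3}{2} + 0\right)\right) + 76\right)^{2} = \left(\left(-7 + 2 \left(- \frac{3}{2}\right)\right) + 76\right)^{2} = \left(\left(-7 - 3\right) + 76\right)^{2} = \left(-10 + 76\right)^{2} = 66^{2} = 4356$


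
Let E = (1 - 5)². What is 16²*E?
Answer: 4096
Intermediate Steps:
E = 16 (E = (-4)² = 16)
16²*E = 16²*16 = 256*16 = 4096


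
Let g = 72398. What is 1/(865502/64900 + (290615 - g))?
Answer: 2950/643779491 ≈ 4.5823e-6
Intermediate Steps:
1/(865502/64900 + (290615 - g)) = 1/(865502/64900 + (290615 - 1*72398)) = 1/(865502*(1/64900) + (290615 - 72398)) = 1/(39341/2950 + 218217) = 1/(643779491/2950) = 2950/643779491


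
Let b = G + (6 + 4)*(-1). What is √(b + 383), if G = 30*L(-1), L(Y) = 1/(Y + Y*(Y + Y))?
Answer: √403 ≈ 20.075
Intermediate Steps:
L(Y) = 1/(Y + 2*Y²) (L(Y) = 1/(Y + Y*(2*Y)) = 1/(Y + 2*Y²))
G = 30 (G = 30*(1/((-1)*(1 + 2*(-1)))) = 30*(-1/(1 - 2)) = 30*(-1/(-1)) = 30*(-1*(-1)) = 30*1 = 30)
b = 20 (b = 30 + (6 + 4)*(-1) = 30 + 10*(-1) = 30 - 10 = 20)
√(b + 383) = √(20 + 383) = √403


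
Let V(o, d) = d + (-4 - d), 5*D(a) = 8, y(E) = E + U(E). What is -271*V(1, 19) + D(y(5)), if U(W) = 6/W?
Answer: 5428/5 ≈ 1085.6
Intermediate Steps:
y(E) = E + 6/E
D(a) = 8/5 (D(a) = (⅕)*8 = 8/5)
V(o, d) = -4
-271*V(1, 19) + D(y(5)) = -271*(-4) + 8/5 = 1084 + 8/5 = 5428/5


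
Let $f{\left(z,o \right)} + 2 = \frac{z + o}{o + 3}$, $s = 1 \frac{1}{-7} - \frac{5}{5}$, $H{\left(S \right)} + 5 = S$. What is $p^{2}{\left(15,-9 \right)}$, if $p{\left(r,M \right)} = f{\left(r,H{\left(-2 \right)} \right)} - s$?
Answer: $\frac{400}{49} \approx 8.1633$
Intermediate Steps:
$H{\left(S \right)} = -5 + S$
$s = - \frac{8}{7}$ ($s = 1 \left(- \frac{1}{7}\right) - 1 = - \frac{1}{7} - 1 = - \frac{8}{7} \approx -1.1429$)
$f{\left(z,o \right)} = -2 + \frac{o + z}{3 + o}$ ($f{\left(z,o \right)} = -2 + \frac{z + o}{o + 3} = -2 + \frac{o + z}{3 + o}$)
$p{\left(r,M \right)} = \frac{25}{28} - \frac{r}{4}$ ($p{\left(r,M \right)} = \frac{-6 + r - \left(-5 - 2\right)}{3 - 7} - - \frac{8}{7} = \frac{-6 + r - -7}{3 - 7} + \frac{8}{7} = \frac{-6 + r + 7}{-4} + \frac{8}{7} = - \frac{1 + r}{4} + \frac{8}{7} = \left(- \frac{1}{4} - \frac{r}{4}\right) + \frac{8}{7} = \frac{25}{28} - \frac{r}{4}$)
$p^{2}{\left(15,-9 \right)} = \left(\frac{25}{28} - \frac{15}{4}\right)^{2} = \left(- \frac{20}{7}\right)^{2} = \frac{400}{49}$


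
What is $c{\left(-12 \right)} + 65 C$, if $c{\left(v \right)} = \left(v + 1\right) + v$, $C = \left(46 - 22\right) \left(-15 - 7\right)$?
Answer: $-34343$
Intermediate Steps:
$C = -528$ ($C = 24 \left(-22\right) = -528$)
$c{\left(v \right)} = 1 + 2 v$ ($c{\left(v \right)} = \left(1 + v\right) + v = 1 + 2 v$)
$c{\left(-12 \right)} + 65 C = \left(1 + 2 \left(-12\right)\right) + 65 \left(-528\right) = \left(1 - 24\right) - 34320 = -23 - 34320 = -34343$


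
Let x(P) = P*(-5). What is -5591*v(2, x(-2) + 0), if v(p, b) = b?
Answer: -55910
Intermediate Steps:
x(P) = -5*P
-5591*v(2, x(-2) + 0) = -5591*(-5*(-2) + 0) = -5591*(10 + 0) = -5591*10 = -55910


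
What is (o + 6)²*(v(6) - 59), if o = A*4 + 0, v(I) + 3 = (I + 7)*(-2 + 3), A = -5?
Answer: -9604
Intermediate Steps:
v(I) = 4 + I (v(I) = -3 + (I + 7)*(-2 + 3) = -3 + (7 + I)*1 = -3 + (7 + I) = 4 + I)
o = -20 (o = -5*4 + 0 = -20 + 0 = -20)
(o + 6)²*(v(6) - 59) = (-20 + 6)²*((4 + 6) - 59) = (-14)²*(10 - 59) = 196*(-49) = -9604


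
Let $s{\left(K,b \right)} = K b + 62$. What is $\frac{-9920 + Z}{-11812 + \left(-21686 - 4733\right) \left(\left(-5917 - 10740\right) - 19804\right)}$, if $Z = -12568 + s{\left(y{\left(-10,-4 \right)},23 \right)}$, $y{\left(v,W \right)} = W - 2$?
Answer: $- \frac{22564}{963251347} \approx -2.3425 \cdot 10^{-5}$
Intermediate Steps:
$y{\left(v,W \right)} = -2 + W$
$s{\left(K,b \right)} = 62 + K b$
$Z = -12644$ ($Z = -12568 + \left(62 + \left(-2 - 4\right) 23\right) = -12568 + \left(62 - 138\right) = -12568 - 76 = -12644$)
$\frac{-9920 + Z}{-11812 + \left(-21686 - 4733\right) \left(\left(-5917 - 10740\right) - 19804\right)} = \frac{-9920 - 12644}{-11812 + \left(-21686 - 4733\right) \left(\left(-5917 - 10740\right) - 19804\right)} = - \frac{22564}{-11812 - 26419 \left(-16657 - 19804\right)} = - \frac{22564}{-11812 - -963263159} = - \frac{22564}{-11812 + 963263159} = - \frac{22564}{963251347}$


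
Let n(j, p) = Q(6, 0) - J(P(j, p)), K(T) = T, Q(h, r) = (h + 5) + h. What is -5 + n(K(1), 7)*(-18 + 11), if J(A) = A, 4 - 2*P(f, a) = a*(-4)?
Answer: -12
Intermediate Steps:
P(f, a) = 2 + 2*a (P(f, a) = 2 - a*(-4)/2 = 2 - (-2)*a = 2 + 2*a)
Q(h, r) = 5 + 2*h (Q(h, r) = (5 + h) + h = 5 + 2*h)
n(j, p) = 15 - 2*p (n(j, p) = (5 + 2*6) - (2 + 2*p) = (5 + 12) + (-2 - 2*p) = 17 + (-2 - 2*p) = 15 - 2*p)
-5 + n(K(1), 7)*(-18 + 11) = -5 + (15 - 2*7)*(-18 + 11) = -5 + (15 - 14)*(-7) = -5 + 1*(-7) = -5 - 7 = -12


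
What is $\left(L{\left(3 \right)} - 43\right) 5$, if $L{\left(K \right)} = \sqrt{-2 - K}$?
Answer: $-215 + 5 i \sqrt{5} \approx -215.0 + 11.18 i$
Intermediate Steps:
$\left(L{\left(3 \right)} - 43\right) 5 = \left(\sqrt{-2 - 3} - 43\right) 5 = \left(\sqrt{-5} - 43\right) 5 = \left(i \sqrt{5} - 43\right) 5 = \left(-43 + i \sqrt{5}\right) 5 = -215 + 5 i \sqrt{5}$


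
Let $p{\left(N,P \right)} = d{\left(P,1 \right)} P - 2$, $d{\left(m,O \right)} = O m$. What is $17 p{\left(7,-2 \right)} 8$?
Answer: $272$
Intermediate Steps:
$p{\left(N,P \right)} = -2 + P^{2}$ ($p{\left(N,P \right)} = 1 P P - 2 = P P - 2 = P^{2} - 2 = -2 + P^{2}$)
$17 p{\left(7,-2 \right)} 8 = 17 \left(-2 + \left(-2\right)^{2}\right) 8 = 17 \left(-2 + 4\right) 8 = 17 \cdot 2 \cdot 8 = 34 \cdot 8 = 272$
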